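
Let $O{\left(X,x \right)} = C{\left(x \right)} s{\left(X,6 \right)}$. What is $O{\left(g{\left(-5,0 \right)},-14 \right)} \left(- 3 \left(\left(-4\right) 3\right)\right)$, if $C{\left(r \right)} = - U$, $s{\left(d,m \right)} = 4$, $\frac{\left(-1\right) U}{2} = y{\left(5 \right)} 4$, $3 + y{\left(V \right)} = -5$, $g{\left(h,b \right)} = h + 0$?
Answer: $-9216$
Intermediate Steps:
$g{\left(h,b \right)} = h$
$y{\left(V \right)} = -8$ ($y{\left(V \right)} = -3 - 5 = -8$)
$U = 64$ ($U = - 2 \left(\left(-8\right) 4\right) = \left(-2\right) \left(-32\right) = 64$)
$C{\left(r \right)} = -64$ ($C{\left(r \right)} = \left(-1\right) 64 = -64$)
$O{\left(X,x \right)} = -256$ ($O{\left(X,x \right)} = \left(-64\right) 4 = -256$)
$O{\left(g{\left(-5,0 \right)},-14 \right)} \left(- 3 \left(\left(-4\right) 3\right)\right) = - 256 \left(- 3 \left(\left(-4\right) 3\right)\right) = - 256 \left(\left(-3\right) \left(-12\right)\right) = \left(-256\right) 36 = -9216$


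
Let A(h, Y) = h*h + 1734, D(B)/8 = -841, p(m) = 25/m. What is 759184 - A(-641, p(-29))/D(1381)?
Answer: 5108202567/6728 ≈ 7.5925e+5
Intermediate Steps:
D(B) = -6728 (D(B) = 8*(-841) = -6728)
A(h, Y) = 1734 + h² (A(h, Y) = h² + 1734 = 1734 + h²)
759184 - A(-641, p(-29))/D(1381) = 759184 - (1734 + (-641)²)/(-6728) = 759184 - (1734 + 410881)*(-1)/6728 = 759184 - 412615*(-1)/6728 = 759184 - 1*(-412615/6728) = 759184 + 412615/6728 = 5108202567/6728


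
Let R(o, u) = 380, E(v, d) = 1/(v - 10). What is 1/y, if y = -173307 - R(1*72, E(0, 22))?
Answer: -1/173687 ≈ -5.7575e-6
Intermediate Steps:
E(v, d) = 1/(-10 + v)
y = -173687 (y = -173307 - 1*380 = -173307 - 380 = -173687)
1/y = 1/(-173687) = -1/173687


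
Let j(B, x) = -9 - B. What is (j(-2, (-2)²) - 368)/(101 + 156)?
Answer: -375/257 ≈ -1.4591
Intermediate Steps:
(j(-2, (-2)²) - 368)/(101 + 156) = ((-9 - 1*(-2)) - 368)/(101 + 156) = ((-9 + 2) - 368)/257 = (-7 - 368)*(1/257) = -375*1/257 = -375/257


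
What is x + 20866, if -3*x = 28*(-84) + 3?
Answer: 21649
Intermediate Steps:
x = 783 (x = -(28*(-84) + 3)/3 = -(-2352 + 3)/3 = -⅓*(-2349) = 783)
x + 20866 = 783 + 20866 = 21649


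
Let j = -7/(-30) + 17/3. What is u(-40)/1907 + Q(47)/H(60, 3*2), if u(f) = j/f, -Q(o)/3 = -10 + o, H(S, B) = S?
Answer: -1411239/762800 ≈ -1.8501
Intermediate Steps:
j = 59/10 (j = -7*(-1/30) + 17*(⅓) = 7/30 + 17/3 = 59/10 ≈ 5.9000)
Q(o) = 30 - 3*o (Q(o) = -3*(-10 + o) = 30 - 3*o)
u(f) = 59/(10*f)
u(-40)/1907 + Q(47)/H(60, 3*2) = ((59/10)/(-40))/1907 + (30 - 3*47)/60 = ((59/10)*(-1/40))*(1/1907) + (30 - 141)*(1/60) = -59/400*1/1907 - 111*1/60 = -59/762800 - 37/20 = -1411239/762800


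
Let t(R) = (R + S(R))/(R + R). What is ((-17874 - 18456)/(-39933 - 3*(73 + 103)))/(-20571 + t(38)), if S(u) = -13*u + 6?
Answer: -460180/10545795501 ≈ -4.3636e-5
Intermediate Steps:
S(u) = 6 - 13*u
t(R) = (6 - 12*R)/(2*R) (t(R) = (R + (6 - 13*R))/(R + R) = (6 - 12*R)/((2*R)) = (6 - 12*R)*(1/(2*R)) = (6 - 12*R)/(2*R))
((-17874 - 18456)/(-39933 - 3*(73 + 103)))/(-20571 + t(38)) = ((-17874 - 18456)/(-39933 - 3*(73 + 103)))/(-20571 + (-6 + 3/38)) = (-36330/(-39933 - 3*176))/(-20571 + (-6 + 3*(1/38))) = (-36330/(-39933 - 528))/(-20571 + (-6 + 3/38)) = (-36330/(-40461))/(-20571 - 225/38) = (-36330*(-1/40461))/(-781923/38) = (12110/13487)*(-38/781923) = -460180/10545795501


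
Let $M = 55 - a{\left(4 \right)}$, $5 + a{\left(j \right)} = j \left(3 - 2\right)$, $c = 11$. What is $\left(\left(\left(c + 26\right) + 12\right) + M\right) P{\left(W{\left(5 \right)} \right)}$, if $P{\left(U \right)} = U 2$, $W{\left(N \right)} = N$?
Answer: $1050$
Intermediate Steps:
$a{\left(j \right)} = -5 + j$ ($a{\left(j \right)} = -5 + j \left(3 - 2\right) = -5 + j 1 = -5 + j$)
$P{\left(U \right)} = 2 U$
$M = 56$ ($M = 55 - \left(-5 + 4\right) = 55 - -1 = 55 + 1 = 56$)
$\left(\left(\left(c + 26\right) + 12\right) + M\right) P{\left(W{\left(5 \right)} \right)} = \left(\left(\left(11 + 26\right) + 12\right) + 56\right) 2 \cdot 5 = \left(\left(37 + 12\right) + 56\right) 10 = \left(49 + 56\right) 10 = 105 \cdot 10 = 1050$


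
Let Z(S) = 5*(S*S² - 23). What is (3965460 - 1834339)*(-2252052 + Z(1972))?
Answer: 81709647133689833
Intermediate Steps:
Z(S) = -115 + 5*S³ (Z(S) = 5*(S³ - 23) = 5*(-23 + S³) = -115 + 5*S³)
(3965460 - 1834339)*(-2252052 + Z(1972)) = (3965460 - 1834339)*(-2252052 + (-115 + 5*1972³)) = 2131121*(-2252052 + (-115 + 5*7668682048)) = 2131121*(-2252052 + (-115 + 38343410240)) = 2131121*(-2252052 + 38343410125) = 2131121*38341158073 = 81709647133689833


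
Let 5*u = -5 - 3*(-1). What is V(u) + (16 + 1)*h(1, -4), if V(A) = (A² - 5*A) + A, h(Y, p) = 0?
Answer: 44/25 ≈ 1.7600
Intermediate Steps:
u = -⅖ (u = (-5 - 3*(-1))/5 = (-5 + 3)/5 = (⅕)*(-2) = -⅖ ≈ -0.40000)
V(A) = A² - 4*A
V(u) + (16 + 1)*h(1, -4) = -2*(-4 - ⅖)/5 + (16 + 1)*0 = -⅖*(-22/5) + 17*0 = 44/25 + 0 = 44/25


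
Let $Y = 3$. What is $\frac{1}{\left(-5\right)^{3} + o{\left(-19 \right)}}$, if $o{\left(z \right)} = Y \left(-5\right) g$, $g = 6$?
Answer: $- \frac{1}{215} \approx -0.0046512$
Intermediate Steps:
$o{\left(z \right)} = -90$ ($o{\left(z \right)} = 3 \left(-5\right) 6 = \left(-15\right) 6 = -90$)
$\frac{1}{\left(-5\right)^{3} + o{\left(-19 \right)}} = \frac{1}{\left(-5\right)^{3} - 90} = \frac{1}{-125 - 90} = \frac{1}{-215} = - \frac{1}{215}$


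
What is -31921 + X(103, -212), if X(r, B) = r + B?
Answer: -32030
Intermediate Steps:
X(r, B) = B + r
-31921 + X(103, -212) = -31921 + (-212 + 103) = -31921 - 109 = -32030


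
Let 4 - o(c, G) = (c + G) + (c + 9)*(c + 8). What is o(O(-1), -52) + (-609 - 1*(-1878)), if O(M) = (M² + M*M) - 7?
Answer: 1318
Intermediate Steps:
O(M) = -7 + 2*M² (O(M) = (M² + M²) - 7 = 2*M² - 7 = -7 + 2*M²)
o(c, G) = 4 - G - c - (8 + c)*(9 + c) (o(c, G) = 4 - ((c + G) + (c + 9)*(c + 8)) = 4 - ((G + c) + (9 + c)*(8 + c)) = 4 - ((G + c) + (8 + c)*(9 + c)) = 4 - (G + c + (8 + c)*(9 + c)) = 4 + (-G - c - (8 + c)*(9 + c)) = 4 - G - c - (8 + c)*(9 + c))
o(O(-1), -52) + (-609 - 1*(-1878)) = (-68 - 1*(-52) - (-7 + 2*(-1)²)² - 18*(-7 + 2*(-1)²)) + (-609 - 1*(-1878)) = (-68 + 52 - (-7 + 2*1)² - 18*(-7 + 2*1)) + (-609 + 1878) = (-68 + 52 - (-7 + 2)² - 18*(-7 + 2)) + 1269 = (-68 + 52 - 1*(-5)² - 18*(-5)) + 1269 = (-68 + 52 - 1*25 + 90) + 1269 = (-68 + 52 - 25 + 90) + 1269 = 49 + 1269 = 1318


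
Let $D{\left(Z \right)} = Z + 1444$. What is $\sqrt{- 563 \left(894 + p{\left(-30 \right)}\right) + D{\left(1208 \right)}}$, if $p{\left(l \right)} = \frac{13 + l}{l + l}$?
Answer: $\frac{29 i \sqrt{535965}}{30} \approx 707.69 i$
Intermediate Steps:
$D{\left(Z \right)} = 1444 + Z$
$p{\left(l \right)} = \frac{13 + l}{2 l}$
$\sqrt{- 563 \left(894 + p{\left(-30 \right)}\right) + D{\left(1208 \right)}} = \sqrt{- 563 \left(894 + \frac{13 - 30}{2 \left(-30\right)}\right) + \left(1444 + 1208\right)} = \sqrt{- 563 \left(894 + \frac{1}{2} \left(- \frac{1}{30}\right) \left(-17\right)\right) + 2652} = \sqrt{- 563 \left(894 + \frac{17}{60}\right) + 2652} = \sqrt{\left(-563\right) \frac{53657}{60} + 2652} = \sqrt{- \frac{30208891}{60} + 2652} = \sqrt{- \frac{30049771}{60}} = \frac{29 i \sqrt{535965}}{30}$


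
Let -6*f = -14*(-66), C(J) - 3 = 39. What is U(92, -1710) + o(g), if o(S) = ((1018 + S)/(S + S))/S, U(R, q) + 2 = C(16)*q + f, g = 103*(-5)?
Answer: -38179668697/530450 ≈ -71976.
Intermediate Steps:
C(J) = 42 (C(J) = 3 + 39 = 42)
g = -515
f = -154 (f = -(-7)*(-66)/3 = -1/6*924 = -154)
U(R, q) = -156 + 42*q (U(R, q) = -2 + (42*q - 154) = -2 + (-154 + 42*q) = -156 + 42*q)
o(S) = (1018 + S)/(2*S**2) (o(S) = ((1018 + S)/((2*S)))/S = ((1018 + S)*(1/(2*S)))/S = ((1018 + S)/(2*S))/S = (1018 + S)/(2*S**2))
U(92, -1710) + o(g) = (-156 + 42*(-1710)) + (1/2)*(1018 - 515)/(-515)**2 = (-156 - 71820) + (1/2)*(1/265225)*503 = -71976 + 503/530450 = -38179668697/530450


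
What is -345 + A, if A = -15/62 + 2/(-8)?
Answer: -42841/124 ≈ -345.49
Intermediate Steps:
A = -61/124 (A = -15*1/62 + 2*(-1/8) = -15/62 - 1/4 = -61/124 ≈ -0.49194)
-345 + A = -345 - 61/124 = -42841/124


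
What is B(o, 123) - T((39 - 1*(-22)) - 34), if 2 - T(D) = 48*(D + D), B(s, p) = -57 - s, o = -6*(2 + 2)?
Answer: 2557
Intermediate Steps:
o = -24 (o = -6*4 = -24)
T(D) = 2 - 96*D (T(D) = 2 - 48*(D + D) = 2 - 48*2*D = 2 - 96*D)
B(o, 123) - T((39 - 1*(-22)) - 34) = (-57 - 1*(-24)) - (2 - 96*((39 - 1*(-22)) - 34)) = (-57 + 24) - (2 - 96*((39 + 22) - 34)) = -33 - (2 - 96*(61 - 34)) = -33 - (2 - 96*27) = -33 - (2 - 2592) = -33 - 1*(-2590) = -33 + 2590 = 2557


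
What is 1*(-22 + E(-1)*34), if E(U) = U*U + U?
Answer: -22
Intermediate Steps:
E(U) = U + U² (E(U) = U² + U = U + U²)
1*(-22 + E(-1)*34) = 1*(-22 - (1 - 1)*34) = 1*(-22 - 1*0*34) = 1*(-22 + 0*34) = 1*(-22 + 0) = 1*(-22) = -22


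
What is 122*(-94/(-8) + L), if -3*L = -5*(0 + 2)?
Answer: 11041/6 ≈ 1840.2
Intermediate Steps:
L = 10/3 (L = -(-5)*(0 + 2)/3 = -(-5)*2/3 = -⅓*(-10) = 10/3 ≈ 3.3333)
122*(-94/(-8) + L) = 122*(-94/(-8) + 10/3) = 122*(-94*(-⅛) + 10/3) = 122*(47/4 + 10/3) = 122*(181/12) = 11041/6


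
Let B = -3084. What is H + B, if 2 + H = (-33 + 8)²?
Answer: -2461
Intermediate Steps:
H = 623 (H = -2 + (-33 + 8)² = -2 + (-25)² = -2 + 625 = 623)
H + B = 623 - 3084 = -2461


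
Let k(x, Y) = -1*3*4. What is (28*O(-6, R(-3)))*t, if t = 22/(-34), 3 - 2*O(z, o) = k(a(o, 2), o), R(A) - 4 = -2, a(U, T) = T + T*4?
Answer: -2310/17 ≈ -135.88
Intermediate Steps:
a(U, T) = 5*T (a(U, T) = T + 4*T = 5*T)
R(A) = 2 (R(A) = 4 - 2 = 2)
k(x, Y) = -12 (k(x, Y) = -3*4 = -12)
O(z, o) = 15/2 (O(z, o) = 3/2 - ½*(-12) = 3/2 + 6 = 15/2)
t = -11/17 (t = 22*(-1/34) = -11/17 ≈ -0.64706)
(28*O(-6, R(-3)))*t = (28*(15/2))*(-11/17) = 210*(-11/17) = -2310/17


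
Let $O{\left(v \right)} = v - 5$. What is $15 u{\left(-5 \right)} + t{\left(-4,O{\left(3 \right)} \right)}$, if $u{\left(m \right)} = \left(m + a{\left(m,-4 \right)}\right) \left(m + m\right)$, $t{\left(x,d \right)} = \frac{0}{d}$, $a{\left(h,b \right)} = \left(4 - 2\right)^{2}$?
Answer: $150$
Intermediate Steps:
$O{\left(v \right)} = -5 + v$
$a{\left(h,b \right)} = 4$ ($a{\left(h,b \right)} = 2^{2} = 4$)
$t{\left(x,d \right)} = 0$
$u{\left(m \right)} = 2 m \left(4 + m\right)$ ($u{\left(m \right)} = \left(m + 4\right) \left(m + m\right) = \left(4 + m\right) 2 m = 2 m \left(4 + m\right)$)
$15 u{\left(-5 \right)} + t{\left(-4,O{\left(3 \right)} \right)} = 15 \cdot 2 \left(-5\right) \left(4 - 5\right) + 0 = 15 \cdot 2 \left(-5\right) \left(-1\right) + 0 = 15 \cdot 10 + 0 = 150 + 0 = 150$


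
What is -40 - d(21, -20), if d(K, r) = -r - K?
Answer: -39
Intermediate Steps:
d(K, r) = -K - r
-40 - d(21, -20) = -40 - (-1*21 - 1*(-20)) = -40 - (-21 + 20) = -40 - 1*(-1) = -40 + 1 = -39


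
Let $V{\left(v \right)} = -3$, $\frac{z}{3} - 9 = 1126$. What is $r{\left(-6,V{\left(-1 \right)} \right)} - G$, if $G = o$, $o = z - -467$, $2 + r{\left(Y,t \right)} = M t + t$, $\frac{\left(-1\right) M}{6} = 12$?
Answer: $-3661$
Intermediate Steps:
$z = 3405$ ($z = 27 + 3 \cdot 1126 = 27 + 3378 = 3405$)
$M = -72$ ($M = \left(-6\right) 12 = -72$)
$r{\left(Y,t \right)} = -2 - 71 t$ ($r{\left(Y,t \right)} = -2 + \left(- 72 t + t\right) = -2 - 71 t$)
$o = 3872$ ($o = 3405 - -467 = 3405 + 467 = 3872$)
$G = 3872$
$r{\left(-6,V{\left(-1 \right)} \right)} - G = \left(-2 - -213\right) - 3872 = \left(-2 + 213\right) - 3872 = 211 - 3872 = -3661$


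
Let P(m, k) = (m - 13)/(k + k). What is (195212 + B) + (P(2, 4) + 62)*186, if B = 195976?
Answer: 1609857/4 ≈ 4.0246e+5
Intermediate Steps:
P(m, k) = (-13 + m)/(2*k) (P(m, k) = (-13 + m)/((2*k)) = (-13 + m)*(1/(2*k)) = (-13 + m)/(2*k))
(195212 + B) + (P(2, 4) + 62)*186 = (195212 + 195976) + ((½)*(-13 + 2)/4 + 62)*186 = 391188 + ((½)*(¼)*(-11) + 62)*186 = 391188 + (-11/8 + 62)*186 = 391188 + (485/8)*186 = 391188 + 45105/4 = 1609857/4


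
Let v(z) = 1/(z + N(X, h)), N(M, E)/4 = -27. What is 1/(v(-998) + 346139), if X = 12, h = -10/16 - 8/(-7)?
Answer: 1106/382829733 ≈ 2.8890e-6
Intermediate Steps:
h = 29/56 (h = -10*1/16 - 8*(-1/7) = -5/8 + 8/7 = 29/56 ≈ 0.51786)
N(M, E) = -108 (N(M, E) = 4*(-27) = -108)
v(z) = 1/(-108 + z) (v(z) = 1/(z - 108) = 1/(-108 + z))
1/(v(-998) + 346139) = 1/(1/(-108 - 998) + 346139) = 1/(1/(-1106) + 346139) = 1/(-1/1106 + 346139) = 1/(382829733/1106) = 1106/382829733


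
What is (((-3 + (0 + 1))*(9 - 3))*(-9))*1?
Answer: 108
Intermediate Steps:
(((-3 + (0 + 1))*(9 - 3))*(-9))*1 = (((-3 + 1)*6)*(-9))*1 = (-2*6*(-9))*1 = -12*(-9)*1 = 108*1 = 108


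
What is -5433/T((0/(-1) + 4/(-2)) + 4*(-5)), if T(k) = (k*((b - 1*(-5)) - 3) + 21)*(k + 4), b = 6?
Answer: -1811/930 ≈ -1.9473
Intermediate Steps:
T(k) = (4 + k)*(21 + 8*k) (T(k) = (k*((6 - 1*(-5)) - 3) + 21)*(k + 4) = (k*((6 + 5) - 3) + 21)*(4 + k) = (k*(11 - 3) + 21)*(4 + k) = (k*8 + 21)*(4 + k) = (8*k + 21)*(4 + k) = (21 + 8*k)*(4 + k) = (4 + k)*(21 + 8*k))
-5433/T((0/(-1) + 4/(-2)) + 4*(-5)) = -5433/(84 + 8*((0/(-1) + 4/(-2)) + 4*(-5))² + 53*((0/(-1) + 4/(-2)) + 4*(-5))) = -5433/(84 + 8*((0*(-1) + 4*(-½)) - 20)² + 53*((0*(-1) + 4*(-½)) - 20)) = -5433/(84 + 8*((0 - 2) - 20)² + 53*((0 - 2) - 20)) = -5433/(84 + 8*(-2 - 20)² + 53*(-2 - 20)) = -5433/(84 + 8*(-22)² + 53*(-22)) = -5433/(84 + 8*484 - 1166) = -5433/(84 + 3872 - 1166) = -5433/2790 = -5433*1/2790 = -1811/930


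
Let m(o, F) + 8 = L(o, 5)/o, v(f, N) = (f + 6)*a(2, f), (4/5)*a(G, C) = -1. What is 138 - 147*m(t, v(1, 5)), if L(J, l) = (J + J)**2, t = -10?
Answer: 7194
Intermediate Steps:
a(G, C) = -5/4 (a(G, C) = (5/4)*(-1) = -5/4)
v(f, N) = -15/2 - 5*f/4 (v(f, N) = (f + 6)*(-5/4) = (6 + f)*(-5/4) = -15/2 - 5*f/4)
L(J, l) = 4*J**2 (L(J, l) = (2*J)**2 = 4*J**2)
m(o, F) = -8 + 4*o (m(o, F) = -8 + (4*o**2)/o = -8 + 4*o)
138 - 147*m(t, v(1, 5)) = 138 - 147*(-8 + 4*(-10)) = 138 - 147*(-8 - 40) = 138 - 147*(-48) = 138 + 7056 = 7194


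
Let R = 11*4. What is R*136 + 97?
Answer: 6081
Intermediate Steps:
R = 44
R*136 + 97 = 44*136 + 97 = 5984 + 97 = 6081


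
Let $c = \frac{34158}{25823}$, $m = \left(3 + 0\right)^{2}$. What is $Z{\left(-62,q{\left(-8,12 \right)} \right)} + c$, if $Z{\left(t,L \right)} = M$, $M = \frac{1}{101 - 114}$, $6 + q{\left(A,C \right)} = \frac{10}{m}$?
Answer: $\frac{418231}{335699} \approx 1.2459$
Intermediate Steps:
$m = 9$ ($m = 3^{2} = 9$)
$q{\left(A,C \right)} = - \frac{44}{9}$ ($q{\left(A,C \right)} = -6 + \frac{10}{9} = - \frac{44}{9}$)
$M = - \frac{1}{13}$ ($M = \frac{1}{-13} = - \frac{1}{13} \approx -0.076923$)
$Z{\left(t,L \right)} = - \frac{1}{13}$
$c = \frac{34158}{25823}$ ($c = 34158 \cdot \frac{1}{25823} = \frac{34158}{25823} \approx 1.3228$)
$Z{\left(-62,q{\left(-8,12 \right)} \right)} + c = - \frac{1}{13} + \frac{34158}{25823} = \frac{418231}{335699}$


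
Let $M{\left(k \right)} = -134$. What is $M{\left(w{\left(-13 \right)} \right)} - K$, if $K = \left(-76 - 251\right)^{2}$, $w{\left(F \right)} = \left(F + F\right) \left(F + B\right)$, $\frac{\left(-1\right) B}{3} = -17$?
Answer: $-107063$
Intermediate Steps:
$B = 51$ ($B = \left(-3\right) \left(-17\right) = 51$)
$w{\left(F \right)} = 2 F \left(51 + F\right)$ ($w{\left(F \right)} = \left(F + F\right) \left(F + 51\right) = 2 F \left(51 + F\right)$)
$K = 106929$ ($K = \left(-327\right)^{2} = 106929$)
$M{\left(w{\left(-13 \right)} \right)} - K = -134 - 106929 = -107063$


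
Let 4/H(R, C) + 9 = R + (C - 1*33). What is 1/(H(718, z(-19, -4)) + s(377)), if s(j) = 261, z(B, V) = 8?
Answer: 171/44632 ≈ 0.0038313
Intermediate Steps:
H(R, C) = 4/(-42 + C + R) (H(R, C) = 4/(-9 + (R + (C - 1*33))) = 4/(-9 + (R + (C - 33))) = 4/(-9 + (R + (-33 + C))) = 4/(-9 + (-33 + C + R)) = 4/(-42 + C + R))
1/(H(718, z(-19, -4)) + s(377)) = 1/(4/(-42 + 8 + 718) + 261) = 1/(4/684 + 261) = 1/(4*(1/684) + 261) = 1/(1/171 + 261) = 1/(44632/171) = 171/44632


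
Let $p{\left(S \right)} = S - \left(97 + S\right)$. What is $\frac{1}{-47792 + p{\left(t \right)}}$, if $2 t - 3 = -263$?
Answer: $- \frac{1}{47889} \approx -2.0882 \cdot 10^{-5}$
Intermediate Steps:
$t = -130$ ($t = \frac{3}{2} + \frac{1}{2} \left(-263\right) = \frac{3}{2} - \frac{263}{2} = -130$)
$p{\left(S \right)} = -97$
$\frac{1}{-47792 + p{\left(t \right)}} = \frac{1}{-47792 - 97} = \frac{1}{-47889} = - \frac{1}{47889}$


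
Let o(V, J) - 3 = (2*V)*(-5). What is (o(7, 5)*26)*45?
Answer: -78390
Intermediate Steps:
o(V, J) = 3 - 10*V (o(V, J) = 3 + (2*V)*(-5) = 3 - 10*V)
(o(7, 5)*26)*45 = ((3 - 10*7)*26)*45 = ((3 - 70)*26)*45 = -67*26*45 = -1742*45 = -78390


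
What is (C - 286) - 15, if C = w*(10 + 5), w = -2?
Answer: -331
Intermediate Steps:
C = -30 (C = -2*(10 + 5) = -2*15 = -30)
(C - 286) - 15 = (-30 - 286) - 15 = -316 - 15 = -331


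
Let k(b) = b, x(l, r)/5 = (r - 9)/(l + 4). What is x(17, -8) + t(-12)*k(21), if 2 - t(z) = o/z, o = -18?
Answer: 271/42 ≈ 6.4524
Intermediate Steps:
x(l, r) = 5*(-9 + r)/(4 + l) (x(l, r) = 5*((r - 9)/(l + 4)) = 5*((-9 + r)/(4 + l)) = 5*(-9 + r)/(4 + l))
t(z) = 2 + 18/z (t(z) = 2 - (-18)/z = 2 + 18/z)
x(17, -8) + t(-12)*k(21) = 5*(-9 - 8)/(4 + 17) + (2 + 18/(-12))*21 = 5*(-17)/21 + (2 + 18*(-1/12))*21 = 5*(1/21)*(-17) + (2 - 3/2)*21 = -85/21 + (1/2)*21 = -85/21 + 21/2 = 271/42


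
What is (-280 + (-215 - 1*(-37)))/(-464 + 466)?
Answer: -229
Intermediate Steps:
(-280 + (-215 - 1*(-37)))/(-464 + 466) = (-280 + (-215 + 37))/2 = (-280 - 178)*(½) = -458*½ = -229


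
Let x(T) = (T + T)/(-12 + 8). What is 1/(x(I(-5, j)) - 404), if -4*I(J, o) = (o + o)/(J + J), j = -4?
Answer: -10/4039 ≈ -0.0024759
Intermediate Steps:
I(J, o) = -o/(4*J) (I(J, o) = -(o + o)/(4*(J + J)) = -2*o/(4*(2*J)) = -2*o*1/(2*J)/4 = -o/(4*J))
x(T) = -T/2 (x(T) = (2*T)/(-4) = (2*T)*(-¼) = -T/2)
1/(x(I(-5, j)) - 404) = 1/(-(-1)*(-4)/(8*(-5)) - 404) = 1/(-(-1)*(-4)*(-1)/(8*5) - 404) = 1/(-½*(-⅕) - 404) = 1/(⅒ - 404) = 1/(-4039/10) = -10/4039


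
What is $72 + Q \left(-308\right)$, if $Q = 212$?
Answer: $-65224$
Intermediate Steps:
$72 + Q \left(-308\right) = 72 + 212 \left(-308\right) = 72 - 65296 = -65224$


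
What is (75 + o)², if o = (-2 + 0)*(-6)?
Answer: 7569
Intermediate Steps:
o = 12 (o = -2*(-6) = 12)
(75 + o)² = (75 + 12)² = 87² = 7569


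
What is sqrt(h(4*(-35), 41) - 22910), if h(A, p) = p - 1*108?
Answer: 3*I*sqrt(2553) ≈ 151.58*I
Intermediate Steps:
h(A, p) = -108 + p (h(A, p) = p - 108 = -108 + p)
sqrt(h(4*(-35), 41) - 22910) = sqrt((-108 + 41) - 22910) = sqrt(-67 - 22910) = sqrt(-22977) = 3*I*sqrt(2553)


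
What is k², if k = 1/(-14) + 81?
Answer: 1283689/196 ≈ 6549.4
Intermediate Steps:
k = 1133/14 (k = -1/14 + 81 = 1133/14 ≈ 80.929)
k² = (1133/14)² = 1283689/196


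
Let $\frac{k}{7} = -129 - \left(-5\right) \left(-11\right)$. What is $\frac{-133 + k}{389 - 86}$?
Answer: $- \frac{1421}{303} \approx -4.6898$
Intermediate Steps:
$k = -1288$ ($k = 7 \left(-129 - \left(-5\right) \left(-11\right)\right) = 7 \left(-129 - 55\right) = 7 \left(-184\right) = -1288$)
$\frac{-133 + k}{389 - 86} = \frac{-133 - 1288}{389 - 86} = - \frac{1421}{303}$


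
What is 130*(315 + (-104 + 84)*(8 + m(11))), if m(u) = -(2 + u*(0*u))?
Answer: 25350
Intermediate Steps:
m(u) = -2 (m(u) = -(2 + u*0) = -(2 + 0) = -1*2 = -2)
130*(315 + (-104 + 84)*(8 + m(11))) = 130*(315 + (-104 + 84)*(8 - 2)) = 130*(315 - 20*6) = 130*(315 - 120) = 130*195 = 25350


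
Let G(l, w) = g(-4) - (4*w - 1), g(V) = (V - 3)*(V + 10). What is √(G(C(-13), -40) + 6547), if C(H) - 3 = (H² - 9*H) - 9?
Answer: √6666 ≈ 81.646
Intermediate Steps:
C(H) = -6 + H² - 9*H (C(H) = 3 + ((H² - 9*H) - 9) = 3 + (-9 + H² - 9*H) = -6 + H² - 9*H)
g(V) = (-3 + V)*(10 + V)
G(l, w) = -41 - 4*w (G(l, w) = (-30 + (-4)² + 7*(-4)) - (4*w - 1) = (-30 + 16 - 28) - (-1 + 4*w) = -42 + (1 - 4*w) = -41 - 4*w)
√(G(C(-13), -40) + 6547) = √((-41 - 4*(-40)) + 6547) = √((-41 + 160) + 6547) = √(119 + 6547) = √6666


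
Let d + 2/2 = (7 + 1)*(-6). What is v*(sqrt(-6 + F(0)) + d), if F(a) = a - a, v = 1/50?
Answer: -49/50 + I*sqrt(6)/50 ≈ -0.98 + 0.04899*I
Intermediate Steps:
v = 1/50 ≈ 0.020000
d = -49 (d = -1 + (7 + 1)*(-6) = -1 + 8*(-6) = -1 - 48 = -49)
F(a) = 0
v*(sqrt(-6 + F(0)) + d) = (sqrt(-6 + 0) - 49)/50 = (sqrt(-6) - 49)/50 = (I*sqrt(6) - 49)/50 = (-49 + I*sqrt(6))/50 = -49/50 + I*sqrt(6)/50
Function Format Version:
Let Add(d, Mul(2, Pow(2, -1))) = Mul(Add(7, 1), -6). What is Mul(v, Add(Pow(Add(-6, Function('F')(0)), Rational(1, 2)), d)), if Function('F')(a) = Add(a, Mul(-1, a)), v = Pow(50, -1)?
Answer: Add(Rational(-49, 50), Mul(Rational(1, 50), I, Pow(6, Rational(1, 2)))) ≈ Add(-0.98000, Mul(0.048990, I))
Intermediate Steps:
v = Rational(1, 50) ≈ 0.020000
d = -49 (d = Add(-1, Mul(Add(7, 1), -6)) = Add(-1, Mul(8, -6)) = Add(-1, -48) = -49)
Function('F')(a) = 0
Mul(v, Add(Pow(Add(-6, Function('F')(0)), Rational(1, 2)), d)) = Mul(Rational(1, 50), Add(Pow(Add(-6, 0), Rational(1, 2)), -49)) = Mul(Rational(1, 50), Add(Pow(-6, Rational(1, 2)), -49)) = Mul(Rational(1, 50), Add(Mul(I, Pow(6, Rational(1, 2))), -49)) = Mul(Rational(1, 50), Add(-49, Mul(I, Pow(6, Rational(1, 2))))) = Add(Rational(-49, 50), Mul(Rational(1, 50), I, Pow(6, Rational(1, 2))))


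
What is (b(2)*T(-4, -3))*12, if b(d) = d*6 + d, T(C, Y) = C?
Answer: -672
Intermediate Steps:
b(d) = 7*d (b(d) = 6*d + d = 7*d)
(b(2)*T(-4, -3))*12 = ((7*2)*(-4))*12 = (14*(-4))*12 = -56*12 = -672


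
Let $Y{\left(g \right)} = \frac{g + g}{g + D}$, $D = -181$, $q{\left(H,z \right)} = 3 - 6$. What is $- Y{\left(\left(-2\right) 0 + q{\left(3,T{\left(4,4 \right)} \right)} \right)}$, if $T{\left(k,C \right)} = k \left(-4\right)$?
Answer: $- \frac{3}{92} \approx -0.032609$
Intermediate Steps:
$T{\left(k,C \right)} = - 4 k$
$q{\left(H,z \right)} = -3$ ($q{\left(H,z \right)} = 3 - 6 = -3$)
$Y{\left(g \right)} = \frac{2 g}{-181 + g}$ ($Y{\left(g \right)} = \frac{g + g}{g - 181} = \frac{2 g}{-181 + g}$)
$- Y{\left(\left(-2\right) 0 + q{\left(3,T{\left(4,4 \right)} \right)} \right)} = - \frac{2 \left(\left(-2\right) 0 - 3\right)}{-181 - 3} = - \frac{2 \left(0 - 3\right)}{-181 + \left(0 - 3\right)} = - \frac{2 \left(-3\right)}{-181 - 3} = - \frac{2 \left(-3\right)}{-184} = - \frac{2 \left(-3\right) \left(-1\right)}{184} = \left(-1\right) \frac{3}{92} = - \frac{3}{92}$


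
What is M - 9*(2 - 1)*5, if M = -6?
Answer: -51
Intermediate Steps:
M - 9*(2 - 1)*5 = -6 - 9*(2 - 1)*5 = -6 - 9*5 = -6 - 45 = -51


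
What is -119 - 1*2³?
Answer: -127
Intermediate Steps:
-119 - 1*2³ = -119 - 1*8 = -119 - 8 = -127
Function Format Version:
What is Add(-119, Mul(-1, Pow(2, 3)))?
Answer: -127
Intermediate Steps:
Add(-119, Mul(-1, Pow(2, 3))) = Add(-119, Mul(-1, 8)) = Add(-119, -8) = -127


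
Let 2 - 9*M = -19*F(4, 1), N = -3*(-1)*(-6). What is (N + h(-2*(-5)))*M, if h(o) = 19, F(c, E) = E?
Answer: 7/3 ≈ 2.3333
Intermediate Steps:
N = -18 (N = 3*(-6) = -18)
M = 7/3 (M = 2/9 - (-19)/9 = 2/9 - ⅑*(-19) = 2/9 + 19/9 = 7/3 ≈ 2.3333)
(N + h(-2*(-5)))*M = (-18 + 19)*(7/3) = 1*(7/3) = 7/3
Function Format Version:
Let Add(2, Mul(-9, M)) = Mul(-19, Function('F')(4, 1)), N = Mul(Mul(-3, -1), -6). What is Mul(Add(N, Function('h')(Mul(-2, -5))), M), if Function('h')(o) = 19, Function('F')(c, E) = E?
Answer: Rational(7, 3) ≈ 2.3333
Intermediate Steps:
N = -18 (N = Mul(3, -6) = -18)
M = Rational(7, 3) (M = Add(Rational(2, 9), Mul(Rational(-1, 9), Mul(-19, 1))) = Add(Rational(2, 9), Mul(Rational(-1, 9), -19)) = Add(Rational(2, 9), Rational(19, 9)) = Rational(7, 3) ≈ 2.3333)
Mul(Add(N, Function('h')(Mul(-2, -5))), M) = Mul(Add(-18, 19), Rational(7, 3)) = Mul(1, Rational(7, 3)) = Rational(7, 3)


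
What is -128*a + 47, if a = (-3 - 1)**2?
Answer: -2001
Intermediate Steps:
a = 16 (a = (-4)**2 = 16)
-128*a + 47 = -128*16 + 47 = -2048 + 47 = -2001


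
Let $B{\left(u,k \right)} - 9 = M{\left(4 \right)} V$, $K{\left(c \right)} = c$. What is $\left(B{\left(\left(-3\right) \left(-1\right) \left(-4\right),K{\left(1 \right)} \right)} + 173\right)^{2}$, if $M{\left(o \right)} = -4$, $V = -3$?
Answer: $37636$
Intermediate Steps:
$B{\left(u,k \right)} = 21$ ($B{\left(u,k \right)} = 9 - -12 = 9 + 12 = 21$)
$\left(B{\left(\left(-3\right) \left(-1\right) \left(-4\right),K{\left(1 \right)} \right)} + 173\right)^{2} = \left(21 + 173\right)^{2} = 194^{2} = 37636$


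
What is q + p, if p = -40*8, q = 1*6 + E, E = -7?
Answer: -321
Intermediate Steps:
q = -1 (q = 1*6 - 7 = 6 - 7 = -1)
p = -320
q + p = -1 - 320 = -321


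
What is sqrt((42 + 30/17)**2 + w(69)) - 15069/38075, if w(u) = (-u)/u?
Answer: -15069/38075 + sqrt(553247)/17 ≈ 43.357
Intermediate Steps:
w(u) = -1
sqrt((42 + 30/17)**2 + w(69)) - 15069/38075 = sqrt((42 + 30/17)**2 - 1) - 15069/38075 = sqrt((42 + 30*(1/17))**2 - 1) - 15069/38075 = sqrt((42 + 30/17)**2 - 1) - 1*15069/38075 = sqrt((744/17)**2 - 1) - 15069/38075 = sqrt(553536/289 - 1) - 15069/38075 = sqrt(553247/289) - 15069/38075 = sqrt(553247)/17 - 15069/38075 = -15069/38075 + sqrt(553247)/17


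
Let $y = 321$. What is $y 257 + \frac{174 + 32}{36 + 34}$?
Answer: $\frac{2887498}{35} \approx 82500.0$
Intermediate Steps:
$y 257 + \frac{174 + 32}{36 + 34} = 321 \cdot 257 + \frac{174 + 32}{36 + 34} = 82497 + \frac{206}{70} = 82497 + 206 \cdot \frac{1}{70} = 82497 + \frac{103}{35} = \frac{2887498}{35}$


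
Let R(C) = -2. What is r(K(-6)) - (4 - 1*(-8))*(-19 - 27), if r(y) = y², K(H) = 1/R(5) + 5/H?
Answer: 4984/9 ≈ 553.78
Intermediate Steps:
K(H) = -½ + 5/H (K(H) = 1/(-2) + 5/H = 1*(-½) + 5/H = -½ + 5/H)
r(K(-6)) - (4 - 1*(-8))*(-19 - 27) = ((½)*(10 - 1*(-6))/(-6))² - (4 - 1*(-8))*(-19 - 27) = ((½)*(-⅙)*(10 + 6))² - (4 + 8)*(-46) = ((½)*(-⅙)*16)² - 12*(-46) = (-4/3)² - 1*(-552) = 16/9 + 552 = 4984/9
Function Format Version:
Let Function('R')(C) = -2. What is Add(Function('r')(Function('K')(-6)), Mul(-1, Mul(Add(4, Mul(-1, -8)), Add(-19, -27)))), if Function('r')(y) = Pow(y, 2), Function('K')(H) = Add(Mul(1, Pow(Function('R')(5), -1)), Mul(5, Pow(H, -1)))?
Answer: Rational(4984, 9) ≈ 553.78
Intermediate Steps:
Function('K')(H) = Add(Rational(-1, 2), Mul(5, Pow(H, -1))) (Function('K')(H) = Add(Mul(1, Pow(-2, -1)), Mul(5, Pow(H, -1))) = Add(Mul(1, Rational(-1, 2)), Mul(5, Pow(H, -1))) = Add(Rational(-1, 2), Mul(5, Pow(H, -1))))
Add(Function('r')(Function('K')(-6)), Mul(-1, Mul(Add(4, Mul(-1, -8)), Add(-19, -27)))) = Add(Pow(Mul(Rational(1, 2), Pow(-6, -1), Add(10, Mul(-1, -6))), 2), Mul(-1, Mul(Add(4, Mul(-1, -8)), Add(-19, -27)))) = Add(Pow(Mul(Rational(1, 2), Rational(-1, 6), Add(10, 6)), 2), Mul(-1, Mul(Add(4, 8), -46))) = Add(Pow(Mul(Rational(1, 2), Rational(-1, 6), 16), 2), Mul(-1, Mul(12, -46))) = Add(Pow(Rational(-4, 3), 2), Mul(-1, -552)) = Add(Rational(16, 9), 552) = Rational(4984, 9)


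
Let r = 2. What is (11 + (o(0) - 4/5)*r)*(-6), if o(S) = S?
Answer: -282/5 ≈ -56.400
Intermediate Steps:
(11 + (o(0) - 4/5)*r)*(-6) = (11 + (0 - 4/5)*2)*(-6) = (11 + (0 - 4*⅕)*2)*(-6) = (11 + (0 - ⅘)*2)*(-6) = (11 - ⅘*2)*(-6) = (11 - 8/5)*(-6) = (47/5)*(-6) = -282/5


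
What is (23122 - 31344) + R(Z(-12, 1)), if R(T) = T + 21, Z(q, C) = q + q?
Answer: -8225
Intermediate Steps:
Z(q, C) = 2*q
R(T) = 21 + T
(23122 - 31344) + R(Z(-12, 1)) = (23122 - 31344) + (21 + 2*(-12)) = -8222 + (21 - 24) = -8222 - 3 = -8225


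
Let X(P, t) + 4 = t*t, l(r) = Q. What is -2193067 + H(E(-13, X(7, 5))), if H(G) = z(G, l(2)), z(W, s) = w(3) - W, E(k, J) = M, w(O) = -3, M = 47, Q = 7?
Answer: -2193117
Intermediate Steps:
l(r) = 7
X(P, t) = -4 + t² (X(P, t) = -4 + t*t = -4 + t²)
E(k, J) = 47
z(W, s) = -3 - W
H(G) = -3 - G
-2193067 + H(E(-13, X(7, 5))) = -2193067 + (-3 - 1*47) = -2193067 + (-3 - 47) = -2193067 - 50 = -2193117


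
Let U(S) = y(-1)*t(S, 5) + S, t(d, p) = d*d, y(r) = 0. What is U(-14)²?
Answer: 196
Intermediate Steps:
t(d, p) = d²
U(S) = S (U(S) = 0*S² + S = 0 + S = S)
U(-14)² = (-14)² = 196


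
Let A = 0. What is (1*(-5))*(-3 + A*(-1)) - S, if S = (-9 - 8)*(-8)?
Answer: -121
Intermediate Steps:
S = 136 (S = -17*(-8) = 136)
(1*(-5))*(-3 + A*(-1)) - S = (1*(-5))*(-3 + 0*(-1)) - 1*136 = -5*(-3 + 0) - 136 = -5*(-3) - 136 = 15 - 136 = -121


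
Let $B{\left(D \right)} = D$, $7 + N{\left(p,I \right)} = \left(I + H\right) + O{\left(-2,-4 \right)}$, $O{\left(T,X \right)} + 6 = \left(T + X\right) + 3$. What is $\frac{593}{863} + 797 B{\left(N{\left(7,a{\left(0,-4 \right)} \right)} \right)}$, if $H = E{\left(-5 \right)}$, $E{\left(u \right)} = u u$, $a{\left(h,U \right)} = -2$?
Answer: $\frac{4815270}{863} \approx 5579.7$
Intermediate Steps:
$E{\left(u \right)} = u^{2}$
$O{\left(T,X \right)} = -3 + T + X$ ($O{\left(T,X \right)} = -6 + \left(\left(T + X\right) + 3\right) = -6 + \left(3 + T + X\right) = -3 + T + X$)
$H = 25$ ($H = \left(-5\right)^{2} = 25$)
$N{\left(p,I \right)} = 9 + I$ ($N{\left(p,I \right)} = -7 + \left(\left(I + 25\right) - 9\right) = -7 + \left(\left(25 + I\right) - 9\right) = -7 + \left(16 + I\right) = 9 + I$)
$\frac{593}{863} + 797 B{\left(N{\left(7,a{\left(0,-4 \right)} \right)} \right)} = \frac{593}{863} + 797 \left(9 - 2\right) = 593 \cdot \frac{1}{863} + 797 \cdot 7 = \frac{593}{863} + 5579 = \frac{4815270}{863}$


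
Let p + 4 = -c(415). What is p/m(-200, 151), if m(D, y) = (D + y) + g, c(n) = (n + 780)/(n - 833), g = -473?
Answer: 53/24244 ≈ 0.0021861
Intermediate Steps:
c(n) = (780 + n)/(-833 + n)
m(D, y) = -473 + D + y (m(D, y) = (D + y) - 473 = -473 + D + y)
p = -477/418 (p = -4 - (780 + 415)/(-833 + 415) = -4 - 1195/(-418) = -4 - (-1)*1195/418 = -4 - 1*(-1195/418) = -4 + 1195/418 = -477/418 ≈ -1.1411)
p/m(-200, 151) = -477/(418*(-473 - 200 + 151)) = -477/418/(-522) = -477/418*(-1/522) = 53/24244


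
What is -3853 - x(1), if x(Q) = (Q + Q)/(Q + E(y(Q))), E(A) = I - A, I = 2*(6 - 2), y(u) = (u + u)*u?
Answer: -26973/7 ≈ -3853.3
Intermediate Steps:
y(u) = 2*u² (y(u) = (2*u)*u = 2*u²)
I = 8 (I = 2*4 = 8)
E(A) = 8 - A
x(Q) = 2*Q/(8 + Q - 2*Q²) (x(Q) = (Q + Q)/(Q + (8 - 2*Q²)) = (2*Q)/(Q + (8 - 2*Q²)) = (2*Q)/(8 + Q - 2*Q²) = 2*Q/(8 + Q - 2*Q²))
-3853 - x(1) = -3853 - 2/(8 + 1 - 2*1²) = -3853 - 2/(8 + 1 - 2*1) = -3853 - 2/(8 + 1 - 2) = -3853 - 2/7 = -26973/7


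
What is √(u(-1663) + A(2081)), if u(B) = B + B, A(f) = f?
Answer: I*√1245 ≈ 35.285*I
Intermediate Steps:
u(B) = 2*B
√(u(-1663) + A(2081)) = √(2*(-1663) + 2081) = √(-3326 + 2081) = √(-1245) = I*√1245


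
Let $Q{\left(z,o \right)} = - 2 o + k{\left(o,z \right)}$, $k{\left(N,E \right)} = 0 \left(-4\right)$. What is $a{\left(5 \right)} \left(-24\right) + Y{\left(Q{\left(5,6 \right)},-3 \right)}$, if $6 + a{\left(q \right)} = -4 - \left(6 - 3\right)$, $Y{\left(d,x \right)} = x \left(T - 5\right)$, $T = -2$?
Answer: $333$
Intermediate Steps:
$k{\left(N,E \right)} = 0$
$Q{\left(z,o \right)} = - 2 o$ ($Q{\left(z,o \right)} = - 2 o + 0 = - 2 o$)
$Y{\left(d,x \right)} = - 7 x$ ($Y{\left(d,x \right)} = x \left(-2 - 5\right) = x \left(-7\right) = - 7 x$)
$a{\left(q \right)} = -13$ ($a{\left(q \right)} = -6 - \left(10 - 3\right) = -6 - 7 = -13$)
$a{\left(5 \right)} \left(-24\right) + Y{\left(Q{\left(5,6 \right)},-3 \right)} = \left(-13\right) \left(-24\right) - -21 = 312 + 21 = 333$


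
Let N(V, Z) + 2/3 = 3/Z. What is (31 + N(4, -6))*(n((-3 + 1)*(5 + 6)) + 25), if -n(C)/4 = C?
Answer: 20227/6 ≈ 3371.2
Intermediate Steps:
N(V, Z) = -⅔ + 3/Z
n(C) = -4*C
(31 + N(4, -6))*(n((-3 + 1)*(5 + 6)) + 25) = (31 + (-⅔ + 3/(-6)))*(-4*(-3 + 1)*(5 + 6) + 25) = (31 + (-⅔ + 3*(-⅙)))*(-(-8)*11 + 25) = (31 + (-⅔ - ½))*(-4*(-22) + 25) = (31 - 7/6)*(88 + 25) = (179/6)*113 = 20227/6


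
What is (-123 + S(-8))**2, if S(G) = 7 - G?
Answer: 11664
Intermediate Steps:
(-123 + S(-8))**2 = (-123 + (7 - 1*(-8)))**2 = (-123 + (7 + 8))**2 = (-123 + 15)**2 = (-108)**2 = 11664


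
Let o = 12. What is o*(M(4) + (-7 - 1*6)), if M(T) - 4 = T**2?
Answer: 84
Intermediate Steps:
M(T) = 4 + T**2
o*(M(4) + (-7 - 1*6)) = 12*((4 + 4**2) + (-7 - 1*6)) = 12*((4 + 16) + (-7 - 6)) = 12*(20 - 13) = 12*7 = 84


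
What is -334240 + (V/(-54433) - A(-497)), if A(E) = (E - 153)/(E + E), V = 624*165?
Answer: -9042330764085/27053201 ≈ -3.3424e+5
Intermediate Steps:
V = 102960
A(E) = (-153 + E)/(2*E) (A(E) = (-153 + E)/((2*E)) = (-153 + E)*(1/(2*E)) = (-153 + E)/(2*E))
-334240 + (V/(-54433) - A(-497)) = -334240 + (102960/(-54433) - (-153 - 497)/(2*(-497))) = -334240 + (102960*(-1/54433) - (-1)*(-650)/(2*497)) = -334240 + (-102960/54433 - 1*325/497) = -334240 + (-102960/54433 - 325/497) = -334240 - 68861845/27053201 = -9042330764085/27053201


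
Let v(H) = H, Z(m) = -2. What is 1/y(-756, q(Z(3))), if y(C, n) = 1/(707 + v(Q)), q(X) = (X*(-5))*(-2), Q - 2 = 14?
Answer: 723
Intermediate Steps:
Q = 16 (Q = 2 + 14 = 16)
q(X) = 10*X (q(X) = -5*X*(-2) = 10*X)
y(C, n) = 1/723 (y(C, n) = 1/(707 + 16) = 1/723)
1/y(-756, q(Z(3))) = 1/(1/723) = 723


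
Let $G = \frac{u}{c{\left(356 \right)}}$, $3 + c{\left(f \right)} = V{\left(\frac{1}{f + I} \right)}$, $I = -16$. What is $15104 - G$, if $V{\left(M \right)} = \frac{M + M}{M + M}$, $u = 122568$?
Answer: $76388$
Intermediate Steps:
$V{\left(M \right)} = 1$ ($V{\left(M \right)} = \frac{2 M}{2 M} = 2 M \frac{1}{2 M} = 1$)
$c{\left(f \right)} = -2$ ($c{\left(f \right)} = -3 + 1 = -2$)
$G = -61284$ ($G = \frac{122568}{-2} = 122568 \left(- \frac{1}{2}\right) = -61284$)
$15104 - G = 15104 - -61284 = 15104 + 61284 = 76388$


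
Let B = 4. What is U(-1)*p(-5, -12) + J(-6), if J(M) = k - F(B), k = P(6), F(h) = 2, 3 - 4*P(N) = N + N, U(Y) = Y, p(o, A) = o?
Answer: ¾ ≈ 0.75000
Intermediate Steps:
P(N) = ¾ - N/2 (P(N) = ¾ - (N + N)/4 = ¾ - N/2)
k = -9/4 (k = ¾ - ½*6 = ¾ - 3 = -9/4 ≈ -2.2500)
J(M) = -17/4 (J(M) = -9/4 - 1*2 = -9/4 - 2 = -17/4)
U(-1)*p(-5, -12) + J(-6) = -1*(-5) - 17/4 = 5 - 17/4 = ¾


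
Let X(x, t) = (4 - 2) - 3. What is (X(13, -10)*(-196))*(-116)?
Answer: -22736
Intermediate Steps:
X(x, t) = -1 (X(x, t) = 2 - 3 = -1)
(X(13, -10)*(-196))*(-116) = -1*(-196)*(-116) = 196*(-116) = -22736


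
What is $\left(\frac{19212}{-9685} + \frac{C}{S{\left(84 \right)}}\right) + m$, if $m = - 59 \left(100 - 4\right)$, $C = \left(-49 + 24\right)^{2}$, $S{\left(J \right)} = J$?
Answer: $- \frac{4603451243}{813540} \approx -5658.5$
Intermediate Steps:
$C = 625$ ($C = \left(-25\right)^{2} = 625$)
$m = -5664$ ($m = \left(-59\right) 96 = -5664$)
$\left(\frac{19212}{-9685} + \frac{C}{S{\left(84 \right)}}\right) + m = \left(\frac{19212}{-9685} + \frac{625}{84}\right) - 5664 = \left(19212 \left(- \frac{1}{9685}\right) + 625 \cdot \frac{1}{84}\right) - 5664 = \left(- \frac{19212}{9685} + \frac{625}{84}\right) - 5664 = \frac{4439317}{813540} - 5664 = - \frac{4603451243}{813540}$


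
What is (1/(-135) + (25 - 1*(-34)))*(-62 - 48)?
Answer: -175208/27 ≈ -6489.2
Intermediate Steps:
(1/(-135) + (25 - 1*(-34)))*(-62 - 48) = (-1/135 + (25 + 34))*(-110) = (-1/135 + 59)*(-110) = (7964/135)*(-110) = -175208/27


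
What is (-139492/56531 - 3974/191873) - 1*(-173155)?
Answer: 1878145913743555/10846772563 ≈ 1.7315e+5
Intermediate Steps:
(-139492/56531 - 3974/191873) - 1*(-173155) = (-139492*1/56531 - 3974*1/191873) + 173155 = (-139492/56531 - 3974/191873) + 173155 = -26989402710/10846772563 + 173155 = 1878145913743555/10846772563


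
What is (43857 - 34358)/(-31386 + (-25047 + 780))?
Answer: -9499/55653 ≈ -0.17068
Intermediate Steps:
(43857 - 34358)/(-31386 + (-25047 + 780)) = 9499/(-31386 - 24267) = 9499/(-55653) = 9499*(-1/55653) = -9499/55653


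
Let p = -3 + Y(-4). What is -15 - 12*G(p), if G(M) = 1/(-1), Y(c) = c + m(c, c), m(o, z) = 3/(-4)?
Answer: -3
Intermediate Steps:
m(o, z) = -3/4 (m(o, z) = 3*(-1/4) = -3/4)
Y(c) = -3/4 + c (Y(c) = c - 3/4 = -3/4 + c)
p = -31/4 (p = -3 + (-3/4 - 4) = -3 - 19/4 = -31/4 ≈ -7.7500)
G(M) = -1
-15 - 12*G(p) = -15 - 12*(-1) = -15 + 12 = -3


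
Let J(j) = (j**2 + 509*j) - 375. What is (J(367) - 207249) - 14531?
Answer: 99337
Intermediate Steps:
J(j) = -375 + j**2 + 509*j
(J(367) - 207249) - 14531 = ((-375 + 367**2 + 509*367) - 207249) - 14531 = ((-375 + 134689 + 186803) - 207249) - 14531 = (321117 - 207249) - 14531 = 113868 - 14531 = 99337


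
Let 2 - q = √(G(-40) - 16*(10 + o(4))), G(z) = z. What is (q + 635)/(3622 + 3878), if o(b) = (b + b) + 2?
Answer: 637/7500 - I*√10/1250 ≈ 0.084933 - 0.0025298*I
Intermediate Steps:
o(b) = 2 + 2*b (o(b) = 2*b + 2 = 2 + 2*b)
q = 2 - 6*I*√10 (q = 2 - √(-40 - 16*(10 + (2 + 2*4))) = 2 - √(-40 - 16*(10 + (2 + 8))) = 2 - √(-40 - 16*(10 + 10)) = 2 - √(-40 - 16*20) = 2 - √(-40 - 320) = 2 - √(-360) = 2 - 6*I*√10 ≈ 2.0 - 18.974*I)
(q + 635)/(3622 + 3878) = ((2 - 6*I*√10) + 635)/(3622 + 3878) = (637 - 6*I*√10)/7500 = (637 - 6*I*√10)*(1/7500) = 637/7500 - I*√10/1250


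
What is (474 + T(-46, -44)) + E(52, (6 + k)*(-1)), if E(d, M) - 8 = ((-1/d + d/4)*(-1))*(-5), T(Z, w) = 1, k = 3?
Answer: 28491/52 ≈ 547.90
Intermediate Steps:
E(d, M) = 8 - 5/d + 5*d/4 (E(d, M) = 8 + ((-1/d + d/4)*(-1))*(-5) = 8 + (1/d - d/4)*(-5) = 8 + (-5/d + 5*d/4) = 8 - 5/d + 5*d/4)
(474 + T(-46, -44)) + E(52, (6 + k)*(-1)) = (474 + 1) + (8 - 5/52 + (5/4)*52) = 475 + (8 - 5*1/52 + 65) = 475 + (8 - 5/52 + 65) = 475 + 3791/52 = 28491/52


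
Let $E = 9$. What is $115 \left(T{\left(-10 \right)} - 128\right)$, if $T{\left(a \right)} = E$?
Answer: $-13685$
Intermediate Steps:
$T{\left(a \right)} = 9$
$115 \left(T{\left(-10 \right)} - 128\right) = 115 \left(9 - 128\right) = 115 \left(-119\right) = -13685$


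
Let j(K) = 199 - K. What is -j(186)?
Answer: -13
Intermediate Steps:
-j(186) = -(199 - 1*186) = -(199 - 186) = -1*13 = -13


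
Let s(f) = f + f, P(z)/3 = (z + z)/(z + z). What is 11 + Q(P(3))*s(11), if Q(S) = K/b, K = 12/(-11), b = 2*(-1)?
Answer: 23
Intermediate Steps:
b = -2
K = -12/11 (K = 12*(-1/11) = -12/11 ≈ -1.0909)
P(z) = 3 (P(z) = 3*((z + z)/(z + z)) = 3*((2*z)/((2*z))) = 3*((2*z)*(1/(2*z))) = 3*1 = 3)
s(f) = 2*f
Q(S) = 6/11 (Q(S) = -12/11/(-2) = -12/11*(-½) = 6/11)
11 + Q(P(3))*s(11) = 11 + 6*(2*11)/11 = 11 + (6/11)*22 = 11 + 12 = 23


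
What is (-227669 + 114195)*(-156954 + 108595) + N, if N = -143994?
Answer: 5487345172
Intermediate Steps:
(-227669 + 114195)*(-156954 + 108595) + N = (-227669 + 114195)*(-156954 + 108595) - 143994 = -113474*(-48359) - 143994 = 5487489166 - 143994 = 5487345172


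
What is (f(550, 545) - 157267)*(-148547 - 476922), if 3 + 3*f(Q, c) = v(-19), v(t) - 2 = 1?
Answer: 98365633223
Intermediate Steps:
v(t) = 3 (v(t) = 2 + 1 = 3)
f(Q, c) = 0 (f(Q, c) = -1 + (⅓)*3 = -1 + 1 = 0)
(f(550, 545) - 157267)*(-148547 - 476922) = (0 - 157267)*(-148547 - 476922) = -157267*(-625469) = 98365633223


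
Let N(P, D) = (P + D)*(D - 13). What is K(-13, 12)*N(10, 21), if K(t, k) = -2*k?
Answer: -5952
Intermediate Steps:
N(P, D) = (-13 + D)*(D + P) (N(P, D) = (D + P)*(-13 + D) = (-13 + D)*(D + P))
K(-13, 12)*N(10, 21) = (-2*12)*(21² - 13*21 - 13*10 + 21*10) = -24*(441 - 273 - 130 + 210) = -24*248 = -5952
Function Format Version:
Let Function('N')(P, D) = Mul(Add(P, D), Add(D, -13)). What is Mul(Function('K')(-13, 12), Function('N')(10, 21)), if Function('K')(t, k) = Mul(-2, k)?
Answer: -5952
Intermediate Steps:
Function('N')(P, D) = Mul(Add(-13, D), Add(D, P)) (Function('N')(P, D) = Mul(Add(D, P), Add(-13, D)) = Mul(Add(-13, D), Add(D, P)))
Mul(Function('K')(-13, 12), Function('N')(10, 21)) = Mul(Mul(-2, 12), Add(Pow(21, 2), Mul(-13, 21), Mul(-13, 10), Mul(21, 10))) = Mul(-24, Add(441, -273, -130, 210)) = Mul(-24, 248) = -5952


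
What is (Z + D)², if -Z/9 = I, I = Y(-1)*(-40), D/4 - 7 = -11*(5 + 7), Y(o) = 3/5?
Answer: 80656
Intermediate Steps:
Y(o) = ⅗ (Y(o) = 3*(⅕) = ⅗)
D = -500 (D = 28 + 4*(-11*(5 + 7)) = 28 + 4*(-11*12) = 28 + 4*(-132) = 28 - 528 = -500)
I = -24 (I = (⅗)*(-40) = -24)
Z = 216 (Z = -9*(-24) = 216)
(Z + D)² = (216 - 500)² = (-284)² = 80656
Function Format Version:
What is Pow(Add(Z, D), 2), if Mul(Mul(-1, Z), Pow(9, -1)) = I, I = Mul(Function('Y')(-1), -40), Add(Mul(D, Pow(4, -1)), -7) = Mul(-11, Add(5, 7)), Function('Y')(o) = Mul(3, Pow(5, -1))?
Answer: 80656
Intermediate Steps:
Function('Y')(o) = Rational(3, 5) (Function('Y')(o) = Mul(3, Rational(1, 5)) = Rational(3, 5))
D = -500 (D = Add(28, Mul(4, Mul(-11, Add(5, 7)))) = Add(28, Mul(4, Mul(-11, 12))) = Add(28, Mul(4, -132)) = Add(28, -528) = -500)
I = -24 (I = Mul(Rational(3, 5), -40) = -24)
Z = 216 (Z = Mul(-9, -24) = 216)
Pow(Add(Z, D), 2) = Pow(Add(216, -500), 2) = Pow(-284, 2) = 80656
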